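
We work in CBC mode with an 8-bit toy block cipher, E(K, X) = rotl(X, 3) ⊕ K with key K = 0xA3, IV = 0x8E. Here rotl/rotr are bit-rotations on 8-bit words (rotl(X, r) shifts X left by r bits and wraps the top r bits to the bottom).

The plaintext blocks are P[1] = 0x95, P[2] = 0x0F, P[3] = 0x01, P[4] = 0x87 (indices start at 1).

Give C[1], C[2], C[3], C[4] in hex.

C[1] = 0x7B, C[2] = 0x00, C[3] = 0xAB, C[4] = 0xC2

CBC encryption: C_i = E(K, P_i ⊕ C_{i−1}), with C_{0} = IV.
C[1]: P[1] ⊕ 0x8E = 0x1B; E(K, 0x1B) = 0x7B.
C[2]: P[2] ⊕ 0x7B = 0x74; E(K, 0x74) = 0x00.
C[3]: P[3] ⊕ 0x00 = 0x01; E(K, 0x01) = 0xAB.
C[4]: P[4] ⊕ 0xAB = 0x2C; E(K, 0x2C) = 0xC2.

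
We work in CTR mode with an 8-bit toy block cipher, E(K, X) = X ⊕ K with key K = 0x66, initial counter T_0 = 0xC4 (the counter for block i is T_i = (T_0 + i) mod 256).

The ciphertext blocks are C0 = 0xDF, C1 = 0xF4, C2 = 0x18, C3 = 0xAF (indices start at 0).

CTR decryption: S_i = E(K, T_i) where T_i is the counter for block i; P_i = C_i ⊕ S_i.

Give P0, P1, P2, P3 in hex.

P0 = 0x7D, P1 = 0x57, P2 = 0xB8, P3 = 0x0E

P0: T = 0xC4, S = E(K, T) = 0xA2; 0xDF ⊕ 0xA2 = 0x7D.
P1: T = 0xC5, S = E(K, T) = 0xA3; 0xF4 ⊕ 0xA3 = 0x57.
P2: T = 0xC6, S = E(K, T) = 0xA0; 0x18 ⊕ 0xA0 = 0xB8.
P3: T = 0xC7, S = E(K, T) = 0xA1; 0xAF ⊕ 0xA1 = 0x0E.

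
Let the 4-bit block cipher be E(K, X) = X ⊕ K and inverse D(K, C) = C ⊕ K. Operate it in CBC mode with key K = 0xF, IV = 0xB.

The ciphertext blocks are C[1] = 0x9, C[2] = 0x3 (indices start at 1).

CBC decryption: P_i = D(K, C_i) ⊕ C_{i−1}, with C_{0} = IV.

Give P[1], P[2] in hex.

P[1] = 0xD, P[2] = 0x5

P[1]: D(K, 0x9) = 0x6; 0x6 ⊕ 0xB = 0xD.
P[2]: D(K, 0x3) = 0xC; 0xC ⊕ 0x9 = 0x5.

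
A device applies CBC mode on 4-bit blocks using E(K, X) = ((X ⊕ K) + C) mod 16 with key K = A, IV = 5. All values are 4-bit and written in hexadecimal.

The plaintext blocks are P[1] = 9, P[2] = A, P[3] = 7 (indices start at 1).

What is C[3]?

CBC encryption: C_i = E(K, P_i ⊕ C_{i−1}), with C_{0} = IV.
C[1]: P[1] ⊕ 5 = C; E(K, C) = 2.
C[2]: P[2] ⊕ 2 = 8; E(K, 8) = E.
C[3]: P[3] ⊕ E = 9; E(K, 9) = F.

C[3] = F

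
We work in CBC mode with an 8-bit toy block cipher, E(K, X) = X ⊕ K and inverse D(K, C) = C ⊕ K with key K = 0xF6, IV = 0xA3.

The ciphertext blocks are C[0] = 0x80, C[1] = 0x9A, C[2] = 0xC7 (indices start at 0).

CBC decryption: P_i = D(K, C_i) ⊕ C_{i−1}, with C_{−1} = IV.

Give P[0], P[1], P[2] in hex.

P[0] = 0xD5, P[1] = 0xEC, P[2] = 0xAB

P[0]: D(K, 0x80) = 0x76; 0x76 ⊕ 0xA3 = 0xD5.
P[1]: D(K, 0x9A) = 0x6C; 0x6C ⊕ 0x80 = 0xEC.
P[2]: D(K, 0xC7) = 0x31; 0x31 ⊕ 0x9A = 0xAB.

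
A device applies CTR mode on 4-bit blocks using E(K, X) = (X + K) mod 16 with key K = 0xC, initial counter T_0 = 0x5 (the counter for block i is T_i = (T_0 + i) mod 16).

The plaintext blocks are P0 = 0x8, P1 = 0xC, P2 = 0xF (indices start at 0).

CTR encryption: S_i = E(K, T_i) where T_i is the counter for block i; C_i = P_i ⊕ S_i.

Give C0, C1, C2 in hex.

C0 = 0x9, C1 = 0xE, C2 = 0xC

C0: T = 0x5, S = E(K, T) = 0x1; 0x8 ⊕ 0x1 = 0x9.
C1: T = 0x6, S = E(K, T) = 0x2; 0xC ⊕ 0x2 = 0xE.
C2: T = 0x7, S = E(K, T) = 0x3; 0xF ⊕ 0x3 = 0xC.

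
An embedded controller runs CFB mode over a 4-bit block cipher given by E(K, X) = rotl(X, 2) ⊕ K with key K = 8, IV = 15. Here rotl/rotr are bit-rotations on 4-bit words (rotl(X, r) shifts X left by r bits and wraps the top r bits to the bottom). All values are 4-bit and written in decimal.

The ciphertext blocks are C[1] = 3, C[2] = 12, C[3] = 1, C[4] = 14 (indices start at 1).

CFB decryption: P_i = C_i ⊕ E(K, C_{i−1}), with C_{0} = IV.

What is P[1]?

P[1] = 4

P[1]: E(K, 15) = 7; 3 ⊕ 7 = 4.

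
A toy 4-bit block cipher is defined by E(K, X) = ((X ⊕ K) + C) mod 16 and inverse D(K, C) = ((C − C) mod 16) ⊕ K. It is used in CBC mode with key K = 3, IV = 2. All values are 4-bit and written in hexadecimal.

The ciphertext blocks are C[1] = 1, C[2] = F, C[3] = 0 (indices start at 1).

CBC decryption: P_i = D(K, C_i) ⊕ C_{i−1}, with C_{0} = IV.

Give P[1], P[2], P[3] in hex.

P[1]: D(K, 1) = 6; 6 ⊕ 2 = 4.
P[2]: D(K, F) = 0; 0 ⊕ 1 = 1.
P[3]: D(K, 0) = 7; 7 ⊕ F = 8.

P[1] = 4, P[2] = 1, P[3] = 8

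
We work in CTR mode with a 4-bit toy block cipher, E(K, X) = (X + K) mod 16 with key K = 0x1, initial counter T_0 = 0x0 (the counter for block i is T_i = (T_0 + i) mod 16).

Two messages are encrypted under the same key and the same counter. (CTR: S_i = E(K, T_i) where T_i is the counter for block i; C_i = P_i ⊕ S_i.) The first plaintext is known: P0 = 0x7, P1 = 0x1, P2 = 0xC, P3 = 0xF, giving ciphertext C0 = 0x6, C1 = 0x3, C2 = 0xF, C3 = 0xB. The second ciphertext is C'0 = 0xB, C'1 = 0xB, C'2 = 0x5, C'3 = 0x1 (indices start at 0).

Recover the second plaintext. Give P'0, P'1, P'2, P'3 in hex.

P'0 = 0xA, P'1 = 0x9, P'2 = 0x6, P'3 = 0x5

In CTR with a reused counter, both messages share the same keystream S_i, so C_i ⊕ C'_i = P_i ⊕ P'_i and thus P'_i = P_i ⊕ C_i ⊕ C'_i.
P'0: 0x7 ⊕ 0x6 ⊕ 0xB = 0xA.
P'1: 0x1 ⊕ 0x3 ⊕ 0xB = 0x9.
P'2: 0xC ⊕ 0xF ⊕ 0x5 = 0x6.
P'3: 0xF ⊕ 0xB ⊕ 0x1 = 0x5.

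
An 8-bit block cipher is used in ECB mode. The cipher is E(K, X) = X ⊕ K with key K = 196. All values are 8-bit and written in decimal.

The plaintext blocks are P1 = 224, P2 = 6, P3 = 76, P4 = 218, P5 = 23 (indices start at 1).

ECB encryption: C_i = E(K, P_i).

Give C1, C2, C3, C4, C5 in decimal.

C1: E(K, 224) = 36.
C2: E(K, 6) = 194.
C3: E(K, 76) = 136.
C4: E(K, 218) = 30.
C5: E(K, 23) = 211.

C1 = 36, C2 = 194, C3 = 136, C4 = 30, C5 = 211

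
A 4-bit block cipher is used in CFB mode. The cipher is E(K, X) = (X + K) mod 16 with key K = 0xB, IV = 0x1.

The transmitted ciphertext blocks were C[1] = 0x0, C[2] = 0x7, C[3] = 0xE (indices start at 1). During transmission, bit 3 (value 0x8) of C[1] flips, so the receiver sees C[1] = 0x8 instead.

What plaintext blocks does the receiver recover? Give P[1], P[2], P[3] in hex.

CFB decryption: P_i = C_i ⊕ E(K, C_{i−1}), with C_{0} = IV.
Only C[1] changed, to 0x8. In CFB, a change in C_i flips the same bit in P_i and garbles P_{i+1}. Decrypting the received ciphertext:
P[1]: E(K, 0x1) = 0xC; 0x8 ⊕ 0xC = 0x4.
P[2]: E(K, 0x8) = 0x3; 0x7 ⊕ 0x3 = 0x4.
P[3]: E(K, 0x7) = 0x2; 0xE ⊕ 0x2 = 0xC.
Blocks that differ from the original plaintext: P[1], P[2].

P[1] = 0x4, P[2] = 0x4, P[3] = 0xC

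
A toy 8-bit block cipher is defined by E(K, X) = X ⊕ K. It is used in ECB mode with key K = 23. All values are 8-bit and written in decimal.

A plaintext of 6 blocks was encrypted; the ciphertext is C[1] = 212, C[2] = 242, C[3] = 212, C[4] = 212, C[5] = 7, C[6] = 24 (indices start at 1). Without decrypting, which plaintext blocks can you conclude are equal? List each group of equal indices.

P[1] = P[3] = P[4]

ECB encrypts each block independently with the same key, so equal ciphertext blocks imply equal plaintext blocks.
C[1] = C[3] = C[4] = 212, so P[1] = P[3] = P[4].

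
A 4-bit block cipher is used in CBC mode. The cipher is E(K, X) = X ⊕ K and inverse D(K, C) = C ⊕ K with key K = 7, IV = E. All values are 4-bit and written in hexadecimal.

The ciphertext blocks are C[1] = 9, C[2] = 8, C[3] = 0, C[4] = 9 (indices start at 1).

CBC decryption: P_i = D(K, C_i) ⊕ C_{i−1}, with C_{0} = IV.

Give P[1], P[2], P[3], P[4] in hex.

P[1] = 0, P[2] = 6, P[3] = F, P[4] = E

P[1]: D(K, 9) = E; E ⊕ E = 0.
P[2]: D(K, 8) = F; F ⊕ 9 = 6.
P[3]: D(K, 0) = 7; 7 ⊕ 8 = F.
P[4]: D(K, 9) = E; E ⊕ 0 = E.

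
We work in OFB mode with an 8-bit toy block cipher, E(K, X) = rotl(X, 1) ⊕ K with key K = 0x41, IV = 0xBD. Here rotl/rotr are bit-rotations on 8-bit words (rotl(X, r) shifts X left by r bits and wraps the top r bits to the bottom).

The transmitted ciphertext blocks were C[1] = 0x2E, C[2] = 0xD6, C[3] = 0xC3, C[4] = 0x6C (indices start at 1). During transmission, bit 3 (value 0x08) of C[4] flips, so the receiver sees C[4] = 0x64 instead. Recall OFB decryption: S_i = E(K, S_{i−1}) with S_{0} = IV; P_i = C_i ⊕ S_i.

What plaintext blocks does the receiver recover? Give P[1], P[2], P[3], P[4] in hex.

P[1] = 0x14, P[2] = 0xE3, P[3] = 0xE8, P[4] = 0x73

Only C[4] changed, to 0x64. In OFB, a change in C_i flips the same bit in P_i only; the keystream is unaffected. Decrypting the received ciphertext:
P[1]: S = E(K, 0xBD) = 0x3A; 0x2E ⊕ 0x3A = 0x14.
P[2]: S = E(K, 0x3A) = 0x35; 0xD6 ⊕ 0x35 = 0xE3.
P[3]: S = E(K, 0x35) = 0x2B; 0xC3 ⊕ 0x2B = 0xE8.
P[4]: S = E(K, 0x2B) = 0x17; 0x64 ⊕ 0x17 = 0x73.
Blocks that differ from the original plaintext: P[4].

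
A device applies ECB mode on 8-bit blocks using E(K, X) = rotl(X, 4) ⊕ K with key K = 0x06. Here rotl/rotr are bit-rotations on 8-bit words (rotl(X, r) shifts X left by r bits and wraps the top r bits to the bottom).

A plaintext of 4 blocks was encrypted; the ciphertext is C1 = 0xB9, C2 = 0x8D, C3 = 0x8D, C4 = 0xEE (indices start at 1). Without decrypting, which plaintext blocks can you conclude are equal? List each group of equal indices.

P2 = P3

ECB encrypts each block independently with the same key, so equal ciphertext blocks imply equal plaintext blocks.
C2 = C3 = 0x8D, so P2 = P3.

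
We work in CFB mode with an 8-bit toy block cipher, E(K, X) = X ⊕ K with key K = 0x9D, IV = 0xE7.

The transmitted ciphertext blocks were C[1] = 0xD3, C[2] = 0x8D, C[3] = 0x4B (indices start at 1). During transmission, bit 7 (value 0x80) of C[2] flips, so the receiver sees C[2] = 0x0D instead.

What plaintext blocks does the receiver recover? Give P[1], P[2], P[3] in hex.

P[1] = 0xA9, P[2] = 0x43, P[3] = 0xDB

CFB decryption: P_i = C_i ⊕ E(K, C_{i−1}), with C_{0} = IV.
Only C[2] changed, to 0x0D. In CFB, a change in C_i flips the same bit in P_i and garbles P_{i+1}. Decrypting the received ciphertext:
P[1]: E(K, 0xE7) = 0x7A; 0xD3 ⊕ 0x7A = 0xA9.
P[2]: E(K, 0xD3) = 0x4E; 0x0D ⊕ 0x4E = 0x43.
P[3]: E(K, 0x0D) = 0x90; 0x4B ⊕ 0x90 = 0xDB.
Blocks that differ from the original plaintext: P[2], P[3].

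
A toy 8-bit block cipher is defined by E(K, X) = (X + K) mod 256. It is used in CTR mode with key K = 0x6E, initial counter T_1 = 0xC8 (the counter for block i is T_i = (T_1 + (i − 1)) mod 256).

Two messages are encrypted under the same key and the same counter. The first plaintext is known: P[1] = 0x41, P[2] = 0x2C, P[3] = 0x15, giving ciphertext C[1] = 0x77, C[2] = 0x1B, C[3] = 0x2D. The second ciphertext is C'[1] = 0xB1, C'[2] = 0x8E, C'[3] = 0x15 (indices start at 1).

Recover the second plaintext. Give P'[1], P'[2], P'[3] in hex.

In CTR with a reused counter, both messages share the same keystream S_i, so C_i ⊕ C'_i = P_i ⊕ P'_i and thus P'_i = P_i ⊕ C_i ⊕ C'_i.
P'[1]: 0x41 ⊕ 0x77 ⊕ 0xB1 = 0x87.
P'[2]: 0x2C ⊕ 0x1B ⊕ 0x8E = 0xB9.
P'[3]: 0x15 ⊕ 0x2D ⊕ 0x15 = 0x2D.

P'[1] = 0x87, P'[2] = 0xB9, P'[3] = 0x2D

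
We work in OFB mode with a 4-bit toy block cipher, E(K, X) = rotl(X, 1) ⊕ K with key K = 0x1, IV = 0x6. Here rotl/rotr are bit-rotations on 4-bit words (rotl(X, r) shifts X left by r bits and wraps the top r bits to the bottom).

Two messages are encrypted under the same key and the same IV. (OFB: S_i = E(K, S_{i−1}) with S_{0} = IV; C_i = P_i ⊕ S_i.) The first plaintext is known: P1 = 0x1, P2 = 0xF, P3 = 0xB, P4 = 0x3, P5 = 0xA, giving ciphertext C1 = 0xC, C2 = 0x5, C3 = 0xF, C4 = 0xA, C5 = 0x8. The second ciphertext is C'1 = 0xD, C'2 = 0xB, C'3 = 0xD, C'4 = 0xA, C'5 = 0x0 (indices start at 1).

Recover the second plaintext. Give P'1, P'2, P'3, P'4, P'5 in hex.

P'1 = 0x0, P'2 = 0x1, P'3 = 0x9, P'4 = 0x3, P'5 = 0x2

In OFB with a reused IV, both messages share the same keystream S_i, so C_i ⊕ C'_i = P_i ⊕ P'_i and thus P'_i = P_i ⊕ C_i ⊕ C'_i.
P'1: 0x1 ⊕ 0xC ⊕ 0xD = 0x0.
P'2: 0xF ⊕ 0x5 ⊕ 0xB = 0x1.
P'3: 0xB ⊕ 0xF ⊕ 0xD = 0x9.
P'4: 0x3 ⊕ 0xA ⊕ 0xA = 0x3.
P'5: 0xA ⊕ 0x8 ⊕ 0x0 = 0x2.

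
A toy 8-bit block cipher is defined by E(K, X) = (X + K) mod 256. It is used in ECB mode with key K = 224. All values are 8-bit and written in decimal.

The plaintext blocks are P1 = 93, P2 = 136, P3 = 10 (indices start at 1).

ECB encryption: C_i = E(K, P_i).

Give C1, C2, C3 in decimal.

C1 = 61, C2 = 104, C3 = 234

C1: E(K, 93) = 61.
C2: E(K, 136) = 104.
C3: E(K, 10) = 234.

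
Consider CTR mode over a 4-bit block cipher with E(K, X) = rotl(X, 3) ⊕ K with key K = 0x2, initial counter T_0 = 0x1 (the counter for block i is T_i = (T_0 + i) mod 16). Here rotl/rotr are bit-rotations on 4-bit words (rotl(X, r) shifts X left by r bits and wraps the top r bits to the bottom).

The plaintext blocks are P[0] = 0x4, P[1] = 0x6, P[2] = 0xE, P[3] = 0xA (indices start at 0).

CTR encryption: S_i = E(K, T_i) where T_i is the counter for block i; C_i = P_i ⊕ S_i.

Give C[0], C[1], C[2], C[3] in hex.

C[0]: T = 0x1, S = E(K, T) = 0xA; 0x4 ⊕ 0xA = 0xE.
C[1]: T = 0x2, S = E(K, T) = 0x3; 0x6 ⊕ 0x3 = 0x5.
C[2]: T = 0x3, S = E(K, T) = 0xB; 0xE ⊕ 0xB = 0x5.
C[3]: T = 0x4, S = E(K, T) = 0x0; 0xA ⊕ 0x0 = 0xA.

C[0] = 0xE, C[1] = 0x5, C[2] = 0x5, C[3] = 0xA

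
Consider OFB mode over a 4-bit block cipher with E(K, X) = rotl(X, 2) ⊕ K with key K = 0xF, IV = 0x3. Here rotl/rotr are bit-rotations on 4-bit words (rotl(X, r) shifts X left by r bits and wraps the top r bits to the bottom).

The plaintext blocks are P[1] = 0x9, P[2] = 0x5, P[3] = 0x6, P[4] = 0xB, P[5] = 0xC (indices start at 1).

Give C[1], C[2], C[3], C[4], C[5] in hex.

C[1] = 0xA, C[2] = 0x6, C[3] = 0x5, C[4] = 0x8, C[5] = 0xF

OFB encryption: S_i = E(K, S_{i−1}) with S_{0} = IV; C_i = P_i ⊕ S_i.
C[1]: S = E(K, 0x3) = 0x3; 0x9 ⊕ 0x3 = 0xA.
C[2]: S = E(K, 0x3) = 0x3; 0x5 ⊕ 0x3 = 0x6.
C[3]: S = E(K, 0x3) = 0x3; 0x6 ⊕ 0x3 = 0x5.
C[4]: S = E(K, 0x3) = 0x3; 0xB ⊕ 0x3 = 0x8.
C[5]: S = E(K, 0x3) = 0x3; 0xC ⊕ 0x3 = 0xF.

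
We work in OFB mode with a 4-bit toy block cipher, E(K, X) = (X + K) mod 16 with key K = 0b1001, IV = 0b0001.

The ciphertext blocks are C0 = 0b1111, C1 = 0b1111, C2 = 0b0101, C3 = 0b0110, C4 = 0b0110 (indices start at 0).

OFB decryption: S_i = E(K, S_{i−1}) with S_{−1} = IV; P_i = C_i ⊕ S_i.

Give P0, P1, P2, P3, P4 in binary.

P0 = 0b0101, P1 = 0b1100, P2 = 0b1001, P3 = 0b0011, P4 = 0b1000

P0: S = E(K, 0b0001) = 0b1010; 0b1111 ⊕ 0b1010 = 0b0101.
P1: S = E(K, 0b1010) = 0b0011; 0b1111 ⊕ 0b0011 = 0b1100.
P2: S = E(K, 0b0011) = 0b1100; 0b0101 ⊕ 0b1100 = 0b1001.
P3: S = E(K, 0b1100) = 0b0101; 0b0110 ⊕ 0b0101 = 0b0011.
P4: S = E(K, 0b0101) = 0b1110; 0b0110 ⊕ 0b1110 = 0b1000.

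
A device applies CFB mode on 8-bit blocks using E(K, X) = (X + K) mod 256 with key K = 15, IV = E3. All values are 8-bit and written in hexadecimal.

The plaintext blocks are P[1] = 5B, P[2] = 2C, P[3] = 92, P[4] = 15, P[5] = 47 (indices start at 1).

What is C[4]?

C[4] = 45

CFB encryption: C_i = P_i ⊕ E(K, C_{i−1}), with C_{0} = IV.
C[1]: E(K, E3) = F8; 5B ⊕ F8 = A3.
C[2]: E(K, A3) = B8; 2C ⊕ B8 = 94.
C[3]: E(K, 94) = A9; 92 ⊕ A9 = 3B.
C[4]: E(K, 3B) = 50; 15 ⊕ 50 = 45.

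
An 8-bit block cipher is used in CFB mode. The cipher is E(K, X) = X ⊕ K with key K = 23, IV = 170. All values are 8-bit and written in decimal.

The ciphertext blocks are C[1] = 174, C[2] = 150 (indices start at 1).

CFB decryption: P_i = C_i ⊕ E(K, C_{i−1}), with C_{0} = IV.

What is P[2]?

P[2] = 47

P[2]: E(K, 174) = 185; 150 ⊕ 185 = 47.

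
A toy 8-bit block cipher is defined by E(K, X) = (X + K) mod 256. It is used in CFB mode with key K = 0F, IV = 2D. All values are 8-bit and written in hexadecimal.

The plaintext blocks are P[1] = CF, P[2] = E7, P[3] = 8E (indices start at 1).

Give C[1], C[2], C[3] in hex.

CFB encryption: C_i = P_i ⊕ E(K, C_{i−1}), with C_{0} = IV.
C[1]: E(K, 2D) = 3C; CF ⊕ 3C = F3.
C[2]: E(K, F3) = 02; E7 ⊕ 02 = E5.
C[3]: E(K, E5) = F4; 8E ⊕ F4 = 7A.

C[1] = F3, C[2] = E5, C[3] = 7A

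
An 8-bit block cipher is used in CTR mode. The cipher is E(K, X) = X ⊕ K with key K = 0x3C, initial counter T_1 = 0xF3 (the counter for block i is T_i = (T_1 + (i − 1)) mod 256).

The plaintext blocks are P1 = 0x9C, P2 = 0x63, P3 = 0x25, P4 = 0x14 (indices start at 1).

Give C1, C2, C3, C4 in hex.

C1 = 0x53, C2 = 0xAB, C3 = 0xEC, C4 = 0xDE

CTR encryption: S_i = E(K, T_i) where T_i is the counter for block i; C_i = P_i ⊕ S_i.
C1: T = 0xF3, S = E(K, T) = 0xCF; 0x9C ⊕ 0xCF = 0x53.
C2: T = 0xF4, S = E(K, T) = 0xC8; 0x63 ⊕ 0xC8 = 0xAB.
C3: T = 0xF5, S = E(K, T) = 0xC9; 0x25 ⊕ 0xC9 = 0xEC.
C4: T = 0xF6, S = E(K, T) = 0xCA; 0x14 ⊕ 0xCA = 0xDE.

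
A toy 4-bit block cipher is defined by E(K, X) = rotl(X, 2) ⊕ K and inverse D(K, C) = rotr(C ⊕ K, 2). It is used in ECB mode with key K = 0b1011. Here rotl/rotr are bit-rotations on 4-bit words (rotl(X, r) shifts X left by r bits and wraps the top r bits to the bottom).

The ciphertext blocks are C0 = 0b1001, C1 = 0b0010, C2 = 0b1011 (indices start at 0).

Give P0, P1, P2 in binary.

ECB decryption: P_i = D(K, C_i).
P0: D(K, 0b1001) = 0b1000.
P1: D(K, 0b0010) = 0b0110.
P2: D(K, 0b1011) = 0b0000.

P0 = 0b1000, P1 = 0b0110, P2 = 0b0000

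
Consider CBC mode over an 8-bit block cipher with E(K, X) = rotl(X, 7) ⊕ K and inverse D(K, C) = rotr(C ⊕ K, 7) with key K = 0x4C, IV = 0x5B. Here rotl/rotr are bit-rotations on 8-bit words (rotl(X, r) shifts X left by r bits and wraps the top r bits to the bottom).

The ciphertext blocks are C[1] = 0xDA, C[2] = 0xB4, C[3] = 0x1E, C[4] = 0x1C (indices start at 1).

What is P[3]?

CBC decryption: P_i = D(K, C_i) ⊕ C_{i−1}, with C_{0} = IV.
P[3]: D(K, 0x1E) = 0xA4; 0xA4 ⊕ 0xB4 = 0x10.

P[3] = 0x10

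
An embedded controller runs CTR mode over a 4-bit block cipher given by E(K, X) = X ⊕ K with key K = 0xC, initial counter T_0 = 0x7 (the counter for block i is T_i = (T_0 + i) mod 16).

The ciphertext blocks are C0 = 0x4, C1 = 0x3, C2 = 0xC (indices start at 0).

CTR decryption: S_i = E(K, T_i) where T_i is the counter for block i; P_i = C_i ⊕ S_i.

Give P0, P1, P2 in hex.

P0: T = 0x7, S = E(K, T) = 0xB; 0x4 ⊕ 0xB = 0xF.
P1: T = 0x8, S = E(K, T) = 0x4; 0x3 ⊕ 0x4 = 0x7.
P2: T = 0x9, S = E(K, T) = 0x5; 0xC ⊕ 0x5 = 0x9.

P0 = 0xF, P1 = 0x7, P2 = 0x9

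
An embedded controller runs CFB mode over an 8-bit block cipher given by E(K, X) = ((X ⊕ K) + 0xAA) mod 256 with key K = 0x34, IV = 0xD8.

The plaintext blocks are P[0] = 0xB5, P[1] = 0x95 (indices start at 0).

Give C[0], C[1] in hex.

C[0] = 0x23, C[1] = 0x54

CFB encryption: C_i = P_i ⊕ E(K, C_{i−1}), with C_{−1} = IV.
C[0]: E(K, 0xD8) = 0x96; 0xB5 ⊕ 0x96 = 0x23.
C[1]: E(K, 0x23) = 0xC1; 0x95 ⊕ 0xC1 = 0x54.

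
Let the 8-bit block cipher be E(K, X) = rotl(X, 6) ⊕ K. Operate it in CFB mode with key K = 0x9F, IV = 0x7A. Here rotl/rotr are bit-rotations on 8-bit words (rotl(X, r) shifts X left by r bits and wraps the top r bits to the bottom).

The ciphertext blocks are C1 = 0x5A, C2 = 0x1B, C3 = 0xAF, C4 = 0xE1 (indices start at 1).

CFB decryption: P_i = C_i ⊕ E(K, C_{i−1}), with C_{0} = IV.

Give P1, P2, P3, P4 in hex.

P1 = 0x5B, P2 = 0x12, P3 = 0xF6, P4 = 0x95

P1: E(K, 0x7A) = 0x01; 0x5A ⊕ 0x01 = 0x5B.
P2: E(K, 0x5A) = 0x09; 0x1B ⊕ 0x09 = 0x12.
P3: E(K, 0x1B) = 0x59; 0xAF ⊕ 0x59 = 0xF6.
P4: E(K, 0xAF) = 0x74; 0xE1 ⊕ 0x74 = 0x95.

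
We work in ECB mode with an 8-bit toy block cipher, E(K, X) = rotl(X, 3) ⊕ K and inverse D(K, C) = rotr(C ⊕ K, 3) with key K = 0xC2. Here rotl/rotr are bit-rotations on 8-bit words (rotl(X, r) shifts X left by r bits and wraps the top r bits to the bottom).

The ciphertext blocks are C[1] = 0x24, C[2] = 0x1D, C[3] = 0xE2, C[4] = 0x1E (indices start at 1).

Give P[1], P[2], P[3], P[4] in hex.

ECB decryption: P_i = D(K, C_i).
P[1]: D(K, 0x24) = 0xDC.
P[2]: D(K, 0x1D) = 0xFB.
P[3]: D(K, 0xE2) = 0x04.
P[4]: D(K, 0x1E) = 0x9B.

P[1] = 0xDC, P[2] = 0xFB, P[3] = 0x04, P[4] = 0x9B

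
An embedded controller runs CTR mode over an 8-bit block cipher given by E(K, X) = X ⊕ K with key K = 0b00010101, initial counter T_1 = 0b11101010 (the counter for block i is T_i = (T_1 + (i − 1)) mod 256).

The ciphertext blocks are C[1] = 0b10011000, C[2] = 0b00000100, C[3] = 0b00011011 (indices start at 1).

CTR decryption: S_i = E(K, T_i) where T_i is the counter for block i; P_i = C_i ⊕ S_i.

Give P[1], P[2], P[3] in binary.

P[1] = 0b01100111, P[2] = 0b11111010, P[3] = 0b11100010

P[1]: T = 0b11101010, S = E(K, T) = 0b11111111; 0b10011000 ⊕ 0b11111111 = 0b01100111.
P[2]: T = 0b11101011, S = E(K, T) = 0b11111110; 0b00000100 ⊕ 0b11111110 = 0b11111010.
P[3]: T = 0b11101100, S = E(K, T) = 0b11111001; 0b00011011 ⊕ 0b11111001 = 0b11100010.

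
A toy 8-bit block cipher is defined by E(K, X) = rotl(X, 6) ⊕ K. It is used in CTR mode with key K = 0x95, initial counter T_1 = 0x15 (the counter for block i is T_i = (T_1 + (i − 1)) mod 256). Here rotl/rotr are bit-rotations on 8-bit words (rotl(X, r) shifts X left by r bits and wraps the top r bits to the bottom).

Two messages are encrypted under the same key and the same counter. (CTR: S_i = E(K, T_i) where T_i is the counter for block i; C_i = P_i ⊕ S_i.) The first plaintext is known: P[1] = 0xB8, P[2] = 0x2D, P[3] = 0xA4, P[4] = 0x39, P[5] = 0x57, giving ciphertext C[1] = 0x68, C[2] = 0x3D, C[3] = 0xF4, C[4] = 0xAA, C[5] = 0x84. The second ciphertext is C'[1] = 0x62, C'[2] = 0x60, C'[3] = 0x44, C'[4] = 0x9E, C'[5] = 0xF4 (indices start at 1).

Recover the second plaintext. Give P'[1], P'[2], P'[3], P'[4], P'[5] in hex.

In CTR with a reused counter, both messages share the same keystream S_i, so C_i ⊕ C'_i = P_i ⊕ P'_i and thus P'_i = P_i ⊕ C_i ⊕ C'_i.
P'[1]: 0xB8 ⊕ 0x68 ⊕ 0x62 = 0xB2.
P'[2]: 0x2D ⊕ 0x3D ⊕ 0x60 = 0x70.
P'[3]: 0xA4 ⊕ 0xF4 ⊕ 0x44 = 0x14.
P'[4]: 0x39 ⊕ 0xAA ⊕ 0x9E = 0x0D.
P'[5]: 0x57 ⊕ 0x84 ⊕ 0xF4 = 0x27.

P'[1] = 0xB2, P'[2] = 0x70, P'[3] = 0x14, P'[4] = 0x0D, P'[5] = 0x27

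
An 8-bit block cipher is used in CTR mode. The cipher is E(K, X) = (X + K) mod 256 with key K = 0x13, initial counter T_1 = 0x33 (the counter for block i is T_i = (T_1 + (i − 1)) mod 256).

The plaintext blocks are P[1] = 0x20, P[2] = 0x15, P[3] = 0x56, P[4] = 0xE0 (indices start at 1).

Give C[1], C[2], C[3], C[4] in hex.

C[1] = 0x66, C[2] = 0x52, C[3] = 0x1E, C[4] = 0xA9

CTR encryption: S_i = E(K, T_i) where T_i is the counter for block i; C_i = P_i ⊕ S_i.
C[1]: T = 0x33, S = E(K, T) = 0x46; 0x20 ⊕ 0x46 = 0x66.
C[2]: T = 0x34, S = E(K, T) = 0x47; 0x15 ⊕ 0x47 = 0x52.
C[3]: T = 0x35, S = E(K, T) = 0x48; 0x56 ⊕ 0x48 = 0x1E.
C[4]: T = 0x36, S = E(K, T) = 0x49; 0xE0 ⊕ 0x49 = 0xA9.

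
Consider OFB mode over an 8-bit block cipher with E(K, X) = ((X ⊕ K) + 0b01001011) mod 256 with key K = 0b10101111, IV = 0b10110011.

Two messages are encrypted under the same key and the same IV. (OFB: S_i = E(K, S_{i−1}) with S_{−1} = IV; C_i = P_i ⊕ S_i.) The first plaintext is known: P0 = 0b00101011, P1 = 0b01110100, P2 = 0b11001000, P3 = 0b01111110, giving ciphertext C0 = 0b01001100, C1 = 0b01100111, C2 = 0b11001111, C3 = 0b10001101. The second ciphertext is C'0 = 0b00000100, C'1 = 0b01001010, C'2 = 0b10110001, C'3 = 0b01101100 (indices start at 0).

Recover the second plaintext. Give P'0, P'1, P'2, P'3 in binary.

P'0 = 0b01100011, P'1 = 0b01011001, P'2 = 0b10110110, P'3 = 0b10011111

In OFB with a reused IV, both messages share the same keystream S_i, so C_i ⊕ C'_i = P_i ⊕ P'_i and thus P'_i = P_i ⊕ C_i ⊕ C'_i.
P'0: 0b00101011 ⊕ 0b01001100 ⊕ 0b00000100 = 0b01100011.
P'1: 0b01110100 ⊕ 0b01100111 ⊕ 0b01001010 = 0b01011001.
P'2: 0b11001000 ⊕ 0b11001111 ⊕ 0b10110001 = 0b10110110.
P'3: 0b01111110 ⊕ 0b10001101 ⊕ 0b01101100 = 0b10011111.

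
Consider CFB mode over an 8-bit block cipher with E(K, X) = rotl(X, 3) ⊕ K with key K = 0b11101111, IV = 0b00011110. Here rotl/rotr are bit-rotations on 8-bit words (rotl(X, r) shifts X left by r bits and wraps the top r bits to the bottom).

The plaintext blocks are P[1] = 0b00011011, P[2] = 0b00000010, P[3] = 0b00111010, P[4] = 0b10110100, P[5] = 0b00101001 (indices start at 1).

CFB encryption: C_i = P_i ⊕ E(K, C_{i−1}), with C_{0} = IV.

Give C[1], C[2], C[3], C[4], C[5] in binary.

C[1] = 0b00000100, C[2] = 0b11001101, C[3] = 0b10111011, C[4] = 0b10000110, C[5] = 0b11110010

C[1]: E(K, 0b00011110) = 0b00011111; 0b00011011 ⊕ 0b00011111 = 0b00000100.
C[2]: E(K, 0b00000100) = 0b11001111; 0b00000010 ⊕ 0b11001111 = 0b11001101.
C[3]: E(K, 0b11001101) = 0b10000001; 0b00111010 ⊕ 0b10000001 = 0b10111011.
C[4]: E(K, 0b10111011) = 0b00110010; 0b10110100 ⊕ 0b00110010 = 0b10000110.
C[5]: E(K, 0b10000110) = 0b11011011; 0b00101001 ⊕ 0b11011011 = 0b11110010.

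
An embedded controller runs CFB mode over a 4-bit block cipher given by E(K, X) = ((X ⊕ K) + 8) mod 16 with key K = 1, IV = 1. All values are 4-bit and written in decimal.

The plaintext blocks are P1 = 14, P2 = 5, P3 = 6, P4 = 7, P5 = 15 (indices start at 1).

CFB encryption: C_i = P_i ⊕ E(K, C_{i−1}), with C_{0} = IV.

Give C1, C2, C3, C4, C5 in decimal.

C1: E(K, 1) = 8; 14 ⊕ 8 = 6.
C2: E(K, 6) = 15; 5 ⊕ 15 = 10.
C3: E(K, 10) = 3; 6 ⊕ 3 = 5.
C4: E(K, 5) = 12; 7 ⊕ 12 = 11.
C5: E(K, 11) = 2; 15 ⊕ 2 = 13.

C1 = 6, C2 = 10, C3 = 5, C4 = 11, C5 = 13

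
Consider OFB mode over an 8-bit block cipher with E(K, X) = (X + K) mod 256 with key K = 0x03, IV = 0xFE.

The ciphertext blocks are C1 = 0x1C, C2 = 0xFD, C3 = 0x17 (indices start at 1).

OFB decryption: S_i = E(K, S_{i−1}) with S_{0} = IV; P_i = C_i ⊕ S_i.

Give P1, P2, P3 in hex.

P1 = 0x1D, P2 = 0xF9, P3 = 0x10

P1: S = E(K, 0xFE) = 0x01; 0x1C ⊕ 0x01 = 0x1D.
P2: S = E(K, 0x01) = 0x04; 0xFD ⊕ 0x04 = 0xF9.
P3: S = E(K, 0x04) = 0x07; 0x17 ⊕ 0x07 = 0x10.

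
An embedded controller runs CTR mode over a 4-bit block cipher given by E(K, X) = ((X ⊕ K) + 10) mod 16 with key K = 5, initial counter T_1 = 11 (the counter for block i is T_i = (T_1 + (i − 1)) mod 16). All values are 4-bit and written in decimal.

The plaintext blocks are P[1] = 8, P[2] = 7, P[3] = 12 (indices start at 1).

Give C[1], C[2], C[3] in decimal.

C[1] = 0, C[2] = 4, C[3] = 14

CTR encryption: S_i = E(K, T_i) where T_i is the counter for block i; C_i = P_i ⊕ S_i.
C[1]: T = 11, S = E(K, T) = 8; 8 ⊕ 8 = 0.
C[2]: T = 12, S = E(K, T) = 3; 7 ⊕ 3 = 4.
C[3]: T = 13, S = E(K, T) = 2; 12 ⊕ 2 = 14.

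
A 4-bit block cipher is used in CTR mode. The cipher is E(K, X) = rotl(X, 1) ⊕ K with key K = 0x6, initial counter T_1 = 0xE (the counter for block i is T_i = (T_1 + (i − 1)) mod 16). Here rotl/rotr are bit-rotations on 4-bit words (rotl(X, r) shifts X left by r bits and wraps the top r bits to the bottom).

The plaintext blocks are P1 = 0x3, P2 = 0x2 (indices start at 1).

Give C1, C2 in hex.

CTR encryption: S_i = E(K, T_i) where T_i is the counter for block i; C_i = P_i ⊕ S_i.
C1: T = 0xE, S = E(K, T) = 0xB; 0x3 ⊕ 0xB = 0x8.
C2: T = 0xF, S = E(K, T) = 0x9; 0x2 ⊕ 0x9 = 0xB.

C1 = 0x8, C2 = 0xB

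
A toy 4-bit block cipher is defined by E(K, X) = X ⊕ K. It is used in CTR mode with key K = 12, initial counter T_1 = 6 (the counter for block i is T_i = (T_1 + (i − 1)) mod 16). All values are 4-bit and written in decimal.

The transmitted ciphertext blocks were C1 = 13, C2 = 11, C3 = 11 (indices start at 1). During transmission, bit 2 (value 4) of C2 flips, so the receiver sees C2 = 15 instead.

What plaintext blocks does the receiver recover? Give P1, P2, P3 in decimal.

P1 = 7, P2 = 4, P3 = 15

CTR decryption: S_i = E(K, T_i) where T_i is the counter for block i; P_i = C_i ⊕ S_i.
Only C2 changed, to 15. In CTR, a change in C_i flips the same bit in P_i only; the keystream is unaffected. Decrypting the received ciphertext:
P1: T = 6, S = E(K, T) = 10; 13 ⊕ 10 = 7.
P2: T = 7, S = E(K, T) = 11; 15 ⊕ 11 = 4.
P3: T = 8, S = E(K, T) = 4; 11 ⊕ 4 = 15.
Blocks that differ from the original plaintext: P2.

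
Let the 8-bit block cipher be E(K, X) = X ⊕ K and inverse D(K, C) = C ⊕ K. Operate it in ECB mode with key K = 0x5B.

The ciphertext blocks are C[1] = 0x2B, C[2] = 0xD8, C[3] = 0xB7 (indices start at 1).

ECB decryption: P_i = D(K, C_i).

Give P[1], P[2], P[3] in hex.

P[1] = 0x70, P[2] = 0x83, P[3] = 0xEC

P[1]: D(K, 0x2B) = 0x70.
P[2]: D(K, 0xD8) = 0x83.
P[3]: D(K, 0xB7) = 0xEC.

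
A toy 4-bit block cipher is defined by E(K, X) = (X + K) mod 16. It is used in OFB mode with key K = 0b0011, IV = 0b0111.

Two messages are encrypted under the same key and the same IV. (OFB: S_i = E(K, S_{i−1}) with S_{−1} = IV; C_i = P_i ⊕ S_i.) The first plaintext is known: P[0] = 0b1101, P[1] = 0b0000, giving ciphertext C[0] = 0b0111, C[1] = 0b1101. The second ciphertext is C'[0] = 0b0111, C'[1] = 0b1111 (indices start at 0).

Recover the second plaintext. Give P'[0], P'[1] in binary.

In OFB with a reused IV, both messages share the same keystream S_i, so C_i ⊕ C'_i = P_i ⊕ P'_i and thus P'_i = P_i ⊕ C_i ⊕ C'_i.
P'[0]: 0b1101 ⊕ 0b0111 ⊕ 0b0111 = 0b1101.
P'[1]: 0b0000 ⊕ 0b1101 ⊕ 0b1111 = 0b0010.

P'[0] = 0b1101, P'[1] = 0b0010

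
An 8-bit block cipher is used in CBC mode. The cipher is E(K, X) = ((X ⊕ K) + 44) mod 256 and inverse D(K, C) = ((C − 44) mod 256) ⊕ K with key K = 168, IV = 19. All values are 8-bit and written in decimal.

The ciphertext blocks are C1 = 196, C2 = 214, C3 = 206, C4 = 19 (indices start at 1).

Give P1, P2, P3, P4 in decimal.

CBC decryption: P_i = D(K, C_i) ⊕ C_{i−1}, with C_{0} = IV.
P1: D(K, 196) = 48; 48 ⊕ 19 = 35.
P2: D(K, 214) = 2; 2 ⊕ 196 = 198.
P3: D(K, 206) = 10; 10 ⊕ 214 = 220.
P4: D(K, 19) = 79; 79 ⊕ 206 = 129.

P1 = 35, P2 = 198, P3 = 220, P4 = 129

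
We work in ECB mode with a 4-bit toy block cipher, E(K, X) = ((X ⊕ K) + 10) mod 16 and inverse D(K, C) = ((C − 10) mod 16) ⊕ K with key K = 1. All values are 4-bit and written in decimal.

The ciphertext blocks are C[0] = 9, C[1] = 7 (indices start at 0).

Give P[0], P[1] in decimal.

P[0] = 14, P[1] = 12

ECB decryption: P_i = D(K, C_i).
P[0]: D(K, 9) = 14.
P[1]: D(K, 7) = 12.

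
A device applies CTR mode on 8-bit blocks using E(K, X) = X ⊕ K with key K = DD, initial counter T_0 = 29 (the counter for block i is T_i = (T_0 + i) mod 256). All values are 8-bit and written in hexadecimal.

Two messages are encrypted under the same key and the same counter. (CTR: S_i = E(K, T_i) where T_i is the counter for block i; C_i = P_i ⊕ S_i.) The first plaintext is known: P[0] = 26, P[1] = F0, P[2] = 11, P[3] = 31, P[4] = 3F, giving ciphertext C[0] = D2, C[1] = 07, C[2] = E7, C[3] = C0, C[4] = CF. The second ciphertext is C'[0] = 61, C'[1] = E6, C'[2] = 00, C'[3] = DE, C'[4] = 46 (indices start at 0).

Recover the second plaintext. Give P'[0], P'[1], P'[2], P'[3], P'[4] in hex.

In CTR with a reused counter, both messages share the same keystream S_i, so C_i ⊕ C'_i = P_i ⊕ P'_i and thus P'_i = P_i ⊕ C_i ⊕ C'_i.
P'[0]: 26 ⊕ D2 ⊕ 61 = 95.
P'[1]: F0 ⊕ 07 ⊕ E6 = 11.
P'[2]: 11 ⊕ E7 ⊕ 00 = F6.
P'[3]: 31 ⊕ C0 ⊕ DE = 2F.
P'[4]: 3F ⊕ CF ⊕ 46 = B6.

P'[0] = 95, P'[1] = 11, P'[2] = F6, P'[3] = 2F, P'[4] = B6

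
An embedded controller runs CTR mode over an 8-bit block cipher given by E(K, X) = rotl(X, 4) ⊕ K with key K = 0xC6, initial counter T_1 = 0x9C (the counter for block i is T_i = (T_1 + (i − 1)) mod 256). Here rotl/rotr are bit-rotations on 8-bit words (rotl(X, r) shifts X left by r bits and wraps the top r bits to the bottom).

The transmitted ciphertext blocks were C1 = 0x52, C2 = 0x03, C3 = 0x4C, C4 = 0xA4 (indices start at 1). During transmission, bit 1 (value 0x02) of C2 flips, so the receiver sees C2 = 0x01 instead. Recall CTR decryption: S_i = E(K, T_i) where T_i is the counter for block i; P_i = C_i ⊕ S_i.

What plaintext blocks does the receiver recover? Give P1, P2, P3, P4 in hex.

Only C2 changed, to 0x01. In CTR, a change in C_i flips the same bit in P_i only; the keystream is unaffected. Decrypting the received ciphertext:
P1: T = 0x9C, S = E(K, T) = 0x0F; 0x52 ⊕ 0x0F = 0x5D.
P2: T = 0x9D, S = E(K, T) = 0x1F; 0x01 ⊕ 0x1F = 0x1E.
P3: T = 0x9E, S = E(K, T) = 0x2F; 0x4C ⊕ 0x2F = 0x63.
P4: T = 0x9F, S = E(K, T) = 0x3F; 0xA4 ⊕ 0x3F = 0x9B.
Blocks that differ from the original plaintext: P2.

P1 = 0x5D, P2 = 0x1E, P3 = 0x63, P4 = 0x9B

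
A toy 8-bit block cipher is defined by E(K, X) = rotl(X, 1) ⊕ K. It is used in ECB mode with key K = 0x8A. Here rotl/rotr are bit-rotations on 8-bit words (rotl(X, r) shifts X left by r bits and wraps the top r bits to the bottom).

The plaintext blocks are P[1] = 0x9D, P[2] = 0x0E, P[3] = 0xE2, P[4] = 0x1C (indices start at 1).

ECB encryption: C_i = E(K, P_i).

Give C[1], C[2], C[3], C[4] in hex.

C[1] = 0xB1, C[2] = 0x96, C[3] = 0x4F, C[4] = 0xB2

C[1]: E(K, 0x9D) = 0xB1.
C[2]: E(K, 0x0E) = 0x96.
C[3]: E(K, 0xE2) = 0x4F.
C[4]: E(K, 0x1C) = 0xB2.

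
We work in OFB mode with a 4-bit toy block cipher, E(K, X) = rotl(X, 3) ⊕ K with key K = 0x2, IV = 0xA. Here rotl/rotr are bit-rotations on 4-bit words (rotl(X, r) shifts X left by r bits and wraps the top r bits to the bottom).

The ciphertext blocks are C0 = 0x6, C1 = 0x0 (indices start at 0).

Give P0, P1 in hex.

P0 = 0x1, P1 = 0x9

OFB decryption: S_i = E(K, S_{i−1}) with S_{−1} = IV; P_i = C_i ⊕ S_i.
P0: S = E(K, 0xA) = 0x7; 0x6 ⊕ 0x7 = 0x1.
P1: S = E(K, 0x7) = 0x9; 0x0 ⊕ 0x9 = 0x9.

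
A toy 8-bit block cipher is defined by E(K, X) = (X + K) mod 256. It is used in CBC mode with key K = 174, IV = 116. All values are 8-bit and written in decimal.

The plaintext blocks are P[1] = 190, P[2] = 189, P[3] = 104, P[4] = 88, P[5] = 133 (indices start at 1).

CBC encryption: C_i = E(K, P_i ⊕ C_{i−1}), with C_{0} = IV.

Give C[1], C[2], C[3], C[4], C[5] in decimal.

C[1]: P[1] ⊕ 116 = 202; E(K, 202) = 120.
C[2]: P[2] ⊕ 120 = 197; E(K, 197) = 115.
C[3]: P[3] ⊕ 115 = 27; E(K, 27) = 201.
C[4]: P[4] ⊕ 201 = 145; E(K, 145) = 63.
C[5]: P[5] ⊕ 63 = 186; E(K, 186) = 104.

C[1] = 120, C[2] = 115, C[3] = 201, C[4] = 63, C[5] = 104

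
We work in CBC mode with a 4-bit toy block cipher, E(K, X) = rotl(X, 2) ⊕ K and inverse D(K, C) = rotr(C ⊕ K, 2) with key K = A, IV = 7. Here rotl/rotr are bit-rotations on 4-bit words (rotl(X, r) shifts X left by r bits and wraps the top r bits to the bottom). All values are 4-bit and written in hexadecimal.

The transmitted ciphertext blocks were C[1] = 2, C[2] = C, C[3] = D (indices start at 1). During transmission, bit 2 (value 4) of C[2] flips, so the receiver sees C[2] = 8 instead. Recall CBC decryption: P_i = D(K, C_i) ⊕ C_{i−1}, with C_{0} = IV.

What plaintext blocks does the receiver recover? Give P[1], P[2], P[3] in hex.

P[1] = 5, P[2] = A, P[3] = 5

Only C[2] changed, to 8. In CBC, a change in C_i garbles P_i and flips the same bit in P_{i+1}. Decrypting the received ciphertext:
P[1]: D(K, 2) = 2; 2 ⊕ 7 = 5.
P[2]: D(K, 8) = 8; 8 ⊕ 2 = A.
P[3]: D(K, D) = D; D ⊕ 8 = 5.
Blocks that differ from the original plaintext: P[2], P[3].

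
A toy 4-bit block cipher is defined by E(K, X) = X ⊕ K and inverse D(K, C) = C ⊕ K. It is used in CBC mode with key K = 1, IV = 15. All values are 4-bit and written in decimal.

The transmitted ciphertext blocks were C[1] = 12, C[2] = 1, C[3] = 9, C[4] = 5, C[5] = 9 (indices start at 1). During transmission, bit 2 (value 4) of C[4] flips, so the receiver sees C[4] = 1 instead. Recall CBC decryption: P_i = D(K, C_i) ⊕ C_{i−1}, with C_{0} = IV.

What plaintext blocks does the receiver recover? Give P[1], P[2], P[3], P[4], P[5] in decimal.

Only C[4] changed, to 1. In CBC, a change in C_i garbles P_i and flips the same bit in P_{i+1}. Decrypting the received ciphertext:
P[1]: D(K, 12) = 13; 13 ⊕ 15 = 2.
P[2]: D(K, 1) = 0; 0 ⊕ 12 = 12.
P[3]: D(K, 9) = 8; 8 ⊕ 1 = 9.
P[4]: D(K, 1) = 0; 0 ⊕ 9 = 9.
P[5]: D(K, 9) = 8; 8 ⊕ 1 = 9.
Blocks that differ from the original plaintext: P[4], P[5].

P[1] = 2, P[2] = 12, P[3] = 9, P[4] = 9, P[5] = 9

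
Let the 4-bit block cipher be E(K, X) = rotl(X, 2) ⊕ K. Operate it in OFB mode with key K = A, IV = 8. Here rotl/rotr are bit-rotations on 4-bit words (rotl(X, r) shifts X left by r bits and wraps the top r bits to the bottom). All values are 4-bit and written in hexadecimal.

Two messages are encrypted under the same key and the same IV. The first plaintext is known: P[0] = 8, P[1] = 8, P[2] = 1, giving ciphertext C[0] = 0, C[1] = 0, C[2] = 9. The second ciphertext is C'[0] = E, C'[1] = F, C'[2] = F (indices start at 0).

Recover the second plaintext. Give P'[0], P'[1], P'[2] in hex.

In OFB with a reused IV, both messages share the same keystream S_i, so C_i ⊕ C'_i = P_i ⊕ P'_i and thus P'_i = P_i ⊕ C_i ⊕ C'_i.
P'[0]: 8 ⊕ 0 ⊕ E = 6.
P'[1]: 8 ⊕ 0 ⊕ F = 7.
P'[2]: 1 ⊕ 9 ⊕ F = 7.

P'[0] = 6, P'[1] = 7, P'[2] = 7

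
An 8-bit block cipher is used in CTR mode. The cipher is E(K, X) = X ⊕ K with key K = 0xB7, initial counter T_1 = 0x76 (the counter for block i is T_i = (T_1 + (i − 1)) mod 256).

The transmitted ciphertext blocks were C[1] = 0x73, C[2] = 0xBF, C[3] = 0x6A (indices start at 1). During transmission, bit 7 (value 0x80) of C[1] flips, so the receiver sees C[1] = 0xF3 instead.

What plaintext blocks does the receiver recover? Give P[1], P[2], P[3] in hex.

P[1] = 0x32, P[2] = 0x7F, P[3] = 0xA5

CTR decryption: S_i = E(K, T_i) where T_i is the counter for block i; P_i = C_i ⊕ S_i.
Only C[1] changed, to 0xF3. In CTR, a change in C_i flips the same bit in P_i only; the keystream is unaffected. Decrypting the received ciphertext:
P[1]: T = 0x76, S = E(K, T) = 0xC1; 0xF3 ⊕ 0xC1 = 0x32.
P[2]: T = 0x77, S = E(K, T) = 0xC0; 0xBF ⊕ 0xC0 = 0x7F.
P[3]: T = 0x78, S = E(K, T) = 0xCF; 0x6A ⊕ 0xCF = 0xA5.
Blocks that differ from the original plaintext: P[1].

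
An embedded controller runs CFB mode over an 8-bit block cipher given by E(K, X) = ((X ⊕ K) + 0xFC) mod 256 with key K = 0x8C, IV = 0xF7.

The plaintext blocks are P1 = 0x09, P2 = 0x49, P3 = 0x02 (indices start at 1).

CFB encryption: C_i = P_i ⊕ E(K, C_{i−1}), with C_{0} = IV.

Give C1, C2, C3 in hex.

C1 = 0x7E, C2 = 0xA7, C3 = 0x25

C1: E(K, 0xF7) = 0x77; 0x09 ⊕ 0x77 = 0x7E.
C2: E(K, 0x7E) = 0xEE; 0x49 ⊕ 0xEE = 0xA7.
C3: E(K, 0xA7) = 0x27; 0x02 ⊕ 0x27 = 0x25.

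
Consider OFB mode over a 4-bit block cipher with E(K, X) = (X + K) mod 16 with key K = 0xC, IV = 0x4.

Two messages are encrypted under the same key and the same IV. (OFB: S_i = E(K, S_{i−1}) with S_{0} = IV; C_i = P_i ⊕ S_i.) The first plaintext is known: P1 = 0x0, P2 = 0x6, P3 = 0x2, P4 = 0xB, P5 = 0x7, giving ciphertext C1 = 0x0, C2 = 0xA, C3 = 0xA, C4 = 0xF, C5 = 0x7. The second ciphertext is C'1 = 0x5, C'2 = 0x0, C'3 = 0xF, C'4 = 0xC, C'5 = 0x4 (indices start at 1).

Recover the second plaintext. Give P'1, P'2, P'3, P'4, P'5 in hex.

In OFB with a reused IV, both messages share the same keystream S_i, so C_i ⊕ C'_i = P_i ⊕ P'_i and thus P'_i = P_i ⊕ C_i ⊕ C'_i.
P'1: 0x0 ⊕ 0x0 ⊕ 0x5 = 0x5.
P'2: 0x6 ⊕ 0xA ⊕ 0x0 = 0xC.
P'3: 0x2 ⊕ 0xA ⊕ 0xF = 0x7.
P'4: 0xB ⊕ 0xF ⊕ 0xC = 0x8.
P'5: 0x7 ⊕ 0x7 ⊕ 0x4 = 0x4.

P'1 = 0x5, P'2 = 0xC, P'3 = 0x7, P'4 = 0x8, P'5 = 0x4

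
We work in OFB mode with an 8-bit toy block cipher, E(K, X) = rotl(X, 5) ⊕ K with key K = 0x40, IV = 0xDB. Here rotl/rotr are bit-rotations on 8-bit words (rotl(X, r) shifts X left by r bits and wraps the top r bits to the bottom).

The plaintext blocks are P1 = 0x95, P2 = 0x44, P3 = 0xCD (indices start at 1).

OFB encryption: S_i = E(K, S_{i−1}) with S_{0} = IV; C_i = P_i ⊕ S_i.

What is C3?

C1: S = E(K, 0xDB) = 0x3B; 0x95 ⊕ 0x3B = 0xAE.
C2: S = E(K, 0x3B) = 0x27; 0x44 ⊕ 0x27 = 0x63.
C3: S = E(K, 0x27) = 0xA4; 0xCD ⊕ 0xA4 = 0x69.

C3 = 0x69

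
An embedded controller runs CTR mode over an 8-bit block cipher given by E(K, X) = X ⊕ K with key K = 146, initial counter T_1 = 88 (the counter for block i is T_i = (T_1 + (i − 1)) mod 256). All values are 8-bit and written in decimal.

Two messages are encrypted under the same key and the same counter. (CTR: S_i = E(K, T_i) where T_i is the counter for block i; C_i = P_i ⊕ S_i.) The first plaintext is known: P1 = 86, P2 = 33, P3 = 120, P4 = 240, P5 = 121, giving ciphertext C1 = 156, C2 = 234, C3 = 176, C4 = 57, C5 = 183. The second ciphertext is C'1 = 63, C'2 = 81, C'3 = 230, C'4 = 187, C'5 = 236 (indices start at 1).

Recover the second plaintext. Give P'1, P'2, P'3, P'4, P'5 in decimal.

In CTR with a reused counter, both messages share the same keystream S_i, so C_i ⊕ C'_i = P_i ⊕ P'_i and thus P'_i = P_i ⊕ C_i ⊕ C'_i.
P'1: 86 ⊕ 156 ⊕ 63 = 245.
P'2: 33 ⊕ 234 ⊕ 81 = 154.
P'3: 120 ⊕ 176 ⊕ 230 = 46.
P'4: 240 ⊕ 57 ⊕ 187 = 114.
P'5: 121 ⊕ 183 ⊕ 236 = 34.

P'1 = 245, P'2 = 154, P'3 = 46, P'4 = 114, P'5 = 34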